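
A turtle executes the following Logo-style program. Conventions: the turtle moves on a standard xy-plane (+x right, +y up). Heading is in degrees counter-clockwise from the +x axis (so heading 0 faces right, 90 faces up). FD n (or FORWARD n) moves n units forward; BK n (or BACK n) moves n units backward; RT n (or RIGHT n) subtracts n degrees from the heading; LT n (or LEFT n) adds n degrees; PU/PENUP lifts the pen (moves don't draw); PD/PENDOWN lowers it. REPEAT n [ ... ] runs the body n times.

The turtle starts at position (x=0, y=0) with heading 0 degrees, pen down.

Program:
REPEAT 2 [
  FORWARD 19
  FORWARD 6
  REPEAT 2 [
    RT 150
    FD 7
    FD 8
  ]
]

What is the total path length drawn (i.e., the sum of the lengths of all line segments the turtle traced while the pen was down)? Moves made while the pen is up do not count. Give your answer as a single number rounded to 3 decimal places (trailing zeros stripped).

Executing turtle program step by step:
Start: pos=(0,0), heading=0, pen down
REPEAT 2 [
  -- iteration 1/2 --
  FD 19: (0,0) -> (19,0) [heading=0, draw]
  FD 6: (19,0) -> (25,0) [heading=0, draw]
  REPEAT 2 [
    -- iteration 1/2 --
    RT 150: heading 0 -> 210
    FD 7: (25,0) -> (18.938,-3.5) [heading=210, draw]
    FD 8: (18.938,-3.5) -> (12.01,-7.5) [heading=210, draw]
    -- iteration 2/2 --
    RT 150: heading 210 -> 60
    FD 7: (12.01,-7.5) -> (15.51,-1.438) [heading=60, draw]
    FD 8: (15.51,-1.438) -> (19.51,5.49) [heading=60, draw]
  ]
  -- iteration 2/2 --
  FD 19: (19.51,5.49) -> (29.01,21.945) [heading=60, draw]
  FD 6: (29.01,21.945) -> (32.01,27.141) [heading=60, draw]
  REPEAT 2 [
    -- iteration 1/2 --
    RT 150: heading 60 -> 270
    FD 7: (32.01,27.141) -> (32.01,20.141) [heading=270, draw]
    FD 8: (32.01,20.141) -> (32.01,12.141) [heading=270, draw]
    -- iteration 2/2 --
    RT 150: heading 270 -> 120
    FD 7: (32.01,12.141) -> (28.51,18.203) [heading=120, draw]
    FD 8: (28.51,18.203) -> (24.51,25.131) [heading=120, draw]
  ]
]
Final: pos=(24.51,25.131), heading=120, 12 segment(s) drawn

Segment lengths:
  seg 1: (0,0) -> (19,0), length = 19
  seg 2: (19,0) -> (25,0), length = 6
  seg 3: (25,0) -> (18.938,-3.5), length = 7
  seg 4: (18.938,-3.5) -> (12.01,-7.5), length = 8
  seg 5: (12.01,-7.5) -> (15.51,-1.438), length = 7
  seg 6: (15.51,-1.438) -> (19.51,5.49), length = 8
  seg 7: (19.51,5.49) -> (29.01,21.945), length = 19
  seg 8: (29.01,21.945) -> (32.01,27.141), length = 6
  seg 9: (32.01,27.141) -> (32.01,20.141), length = 7
  seg 10: (32.01,20.141) -> (32.01,12.141), length = 8
  seg 11: (32.01,12.141) -> (28.51,18.203), length = 7
  seg 12: (28.51,18.203) -> (24.51,25.131), length = 8
Total = 110

Answer: 110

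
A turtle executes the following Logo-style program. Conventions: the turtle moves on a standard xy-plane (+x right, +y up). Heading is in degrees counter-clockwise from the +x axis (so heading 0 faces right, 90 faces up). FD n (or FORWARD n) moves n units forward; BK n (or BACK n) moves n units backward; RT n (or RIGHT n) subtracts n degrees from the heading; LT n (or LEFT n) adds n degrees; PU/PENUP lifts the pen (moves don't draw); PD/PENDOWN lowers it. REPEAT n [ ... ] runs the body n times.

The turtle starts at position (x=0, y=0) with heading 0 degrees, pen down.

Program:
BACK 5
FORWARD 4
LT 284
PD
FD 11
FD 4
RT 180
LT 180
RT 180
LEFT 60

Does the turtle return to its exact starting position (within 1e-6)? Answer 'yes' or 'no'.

Executing turtle program step by step:
Start: pos=(0,0), heading=0, pen down
BK 5: (0,0) -> (-5,0) [heading=0, draw]
FD 4: (-5,0) -> (-1,0) [heading=0, draw]
LT 284: heading 0 -> 284
PD: pen down
FD 11: (-1,0) -> (1.661,-10.673) [heading=284, draw]
FD 4: (1.661,-10.673) -> (2.629,-14.554) [heading=284, draw]
RT 180: heading 284 -> 104
LT 180: heading 104 -> 284
RT 180: heading 284 -> 104
LT 60: heading 104 -> 164
Final: pos=(2.629,-14.554), heading=164, 4 segment(s) drawn

Start position: (0, 0)
Final position: (2.629, -14.554)
Distance = 14.79; >= 1e-6 -> NOT closed

Answer: no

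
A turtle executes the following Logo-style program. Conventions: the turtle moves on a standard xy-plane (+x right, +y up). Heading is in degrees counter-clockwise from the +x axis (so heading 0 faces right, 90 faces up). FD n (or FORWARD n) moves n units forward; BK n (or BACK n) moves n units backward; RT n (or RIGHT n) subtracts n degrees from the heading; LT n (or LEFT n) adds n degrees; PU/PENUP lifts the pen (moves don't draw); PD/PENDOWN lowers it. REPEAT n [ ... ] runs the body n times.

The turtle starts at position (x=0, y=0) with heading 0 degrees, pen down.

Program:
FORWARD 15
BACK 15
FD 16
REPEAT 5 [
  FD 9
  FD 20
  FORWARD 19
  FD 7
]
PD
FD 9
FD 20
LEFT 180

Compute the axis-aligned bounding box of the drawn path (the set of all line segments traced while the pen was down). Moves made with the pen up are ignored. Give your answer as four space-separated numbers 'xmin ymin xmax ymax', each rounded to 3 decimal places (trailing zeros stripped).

Executing turtle program step by step:
Start: pos=(0,0), heading=0, pen down
FD 15: (0,0) -> (15,0) [heading=0, draw]
BK 15: (15,0) -> (0,0) [heading=0, draw]
FD 16: (0,0) -> (16,0) [heading=0, draw]
REPEAT 5 [
  -- iteration 1/5 --
  FD 9: (16,0) -> (25,0) [heading=0, draw]
  FD 20: (25,0) -> (45,0) [heading=0, draw]
  FD 19: (45,0) -> (64,0) [heading=0, draw]
  FD 7: (64,0) -> (71,0) [heading=0, draw]
  -- iteration 2/5 --
  FD 9: (71,0) -> (80,0) [heading=0, draw]
  FD 20: (80,0) -> (100,0) [heading=0, draw]
  FD 19: (100,0) -> (119,0) [heading=0, draw]
  FD 7: (119,0) -> (126,0) [heading=0, draw]
  -- iteration 3/5 --
  FD 9: (126,0) -> (135,0) [heading=0, draw]
  FD 20: (135,0) -> (155,0) [heading=0, draw]
  FD 19: (155,0) -> (174,0) [heading=0, draw]
  FD 7: (174,0) -> (181,0) [heading=0, draw]
  -- iteration 4/5 --
  FD 9: (181,0) -> (190,0) [heading=0, draw]
  FD 20: (190,0) -> (210,0) [heading=0, draw]
  FD 19: (210,0) -> (229,0) [heading=0, draw]
  FD 7: (229,0) -> (236,0) [heading=0, draw]
  -- iteration 5/5 --
  FD 9: (236,0) -> (245,0) [heading=0, draw]
  FD 20: (245,0) -> (265,0) [heading=0, draw]
  FD 19: (265,0) -> (284,0) [heading=0, draw]
  FD 7: (284,0) -> (291,0) [heading=0, draw]
]
PD: pen down
FD 9: (291,0) -> (300,0) [heading=0, draw]
FD 20: (300,0) -> (320,0) [heading=0, draw]
LT 180: heading 0 -> 180
Final: pos=(320,0), heading=180, 25 segment(s) drawn

Segment endpoints: x in {0, 15, 16, 25, 45, 64, 71, 80, 100, 119, 126, 135, 155, 174, 181, 190, 210, 229, 236, 245, 265, 284, 291, 300, 320}, y in {0}
xmin=0, ymin=0, xmax=320, ymax=0

Answer: 0 0 320 0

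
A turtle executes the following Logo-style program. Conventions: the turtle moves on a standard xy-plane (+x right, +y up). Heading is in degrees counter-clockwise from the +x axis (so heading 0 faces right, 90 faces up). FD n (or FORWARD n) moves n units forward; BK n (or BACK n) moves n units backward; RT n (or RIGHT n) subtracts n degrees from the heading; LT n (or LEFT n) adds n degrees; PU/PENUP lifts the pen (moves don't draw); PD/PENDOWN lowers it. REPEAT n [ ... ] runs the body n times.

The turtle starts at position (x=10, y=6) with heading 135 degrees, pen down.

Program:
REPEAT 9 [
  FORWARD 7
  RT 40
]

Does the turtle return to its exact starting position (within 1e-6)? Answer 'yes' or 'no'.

Executing turtle program step by step:
Start: pos=(10,6), heading=135, pen down
REPEAT 9 [
  -- iteration 1/9 --
  FD 7: (10,6) -> (5.05,10.95) [heading=135, draw]
  RT 40: heading 135 -> 95
  -- iteration 2/9 --
  FD 7: (5.05,10.95) -> (4.44,17.923) [heading=95, draw]
  RT 40: heading 95 -> 55
  -- iteration 3/9 --
  FD 7: (4.44,17.923) -> (8.455,23.657) [heading=55, draw]
  RT 40: heading 55 -> 15
  -- iteration 4/9 --
  FD 7: (8.455,23.657) -> (15.217,25.469) [heading=15, draw]
  RT 40: heading 15 -> 335
  -- iteration 5/9 --
  FD 7: (15.217,25.469) -> (21.561,22.511) [heading=335, draw]
  RT 40: heading 335 -> 295
  -- iteration 6/9 --
  FD 7: (21.561,22.511) -> (24.519,16.166) [heading=295, draw]
  RT 40: heading 295 -> 255
  -- iteration 7/9 --
  FD 7: (24.519,16.166) -> (22.707,9.405) [heading=255, draw]
  RT 40: heading 255 -> 215
  -- iteration 8/9 --
  FD 7: (22.707,9.405) -> (16.973,5.39) [heading=215, draw]
  RT 40: heading 215 -> 175
  -- iteration 9/9 --
  FD 7: (16.973,5.39) -> (10,6) [heading=175, draw]
  RT 40: heading 175 -> 135
]
Final: pos=(10,6), heading=135, 9 segment(s) drawn

Start position: (10, 6)
Final position: (10, 6)
Distance = 0; < 1e-6 -> CLOSED

Answer: yes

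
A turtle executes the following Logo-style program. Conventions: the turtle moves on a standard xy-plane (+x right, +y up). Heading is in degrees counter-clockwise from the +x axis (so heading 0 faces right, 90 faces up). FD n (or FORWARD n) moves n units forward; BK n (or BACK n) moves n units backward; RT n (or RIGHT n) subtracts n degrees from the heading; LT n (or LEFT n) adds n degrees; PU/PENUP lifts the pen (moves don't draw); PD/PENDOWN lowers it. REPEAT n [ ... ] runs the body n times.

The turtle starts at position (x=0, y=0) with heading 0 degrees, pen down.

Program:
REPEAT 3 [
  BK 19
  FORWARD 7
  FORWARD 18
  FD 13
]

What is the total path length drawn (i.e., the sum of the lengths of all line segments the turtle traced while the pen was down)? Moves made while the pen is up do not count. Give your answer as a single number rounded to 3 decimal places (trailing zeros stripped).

Executing turtle program step by step:
Start: pos=(0,0), heading=0, pen down
REPEAT 3 [
  -- iteration 1/3 --
  BK 19: (0,0) -> (-19,0) [heading=0, draw]
  FD 7: (-19,0) -> (-12,0) [heading=0, draw]
  FD 18: (-12,0) -> (6,0) [heading=0, draw]
  FD 13: (6,0) -> (19,0) [heading=0, draw]
  -- iteration 2/3 --
  BK 19: (19,0) -> (0,0) [heading=0, draw]
  FD 7: (0,0) -> (7,0) [heading=0, draw]
  FD 18: (7,0) -> (25,0) [heading=0, draw]
  FD 13: (25,0) -> (38,0) [heading=0, draw]
  -- iteration 3/3 --
  BK 19: (38,0) -> (19,0) [heading=0, draw]
  FD 7: (19,0) -> (26,0) [heading=0, draw]
  FD 18: (26,0) -> (44,0) [heading=0, draw]
  FD 13: (44,0) -> (57,0) [heading=0, draw]
]
Final: pos=(57,0), heading=0, 12 segment(s) drawn

Segment lengths:
  seg 1: (0,0) -> (-19,0), length = 19
  seg 2: (-19,0) -> (-12,0), length = 7
  seg 3: (-12,0) -> (6,0), length = 18
  seg 4: (6,0) -> (19,0), length = 13
  seg 5: (19,0) -> (0,0), length = 19
  seg 6: (0,0) -> (7,0), length = 7
  seg 7: (7,0) -> (25,0), length = 18
  seg 8: (25,0) -> (38,0), length = 13
  seg 9: (38,0) -> (19,0), length = 19
  seg 10: (19,0) -> (26,0), length = 7
  seg 11: (26,0) -> (44,0), length = 18
  seg 12: (44,0) -> (57,0), length = 13
Total = 171

Answer: 171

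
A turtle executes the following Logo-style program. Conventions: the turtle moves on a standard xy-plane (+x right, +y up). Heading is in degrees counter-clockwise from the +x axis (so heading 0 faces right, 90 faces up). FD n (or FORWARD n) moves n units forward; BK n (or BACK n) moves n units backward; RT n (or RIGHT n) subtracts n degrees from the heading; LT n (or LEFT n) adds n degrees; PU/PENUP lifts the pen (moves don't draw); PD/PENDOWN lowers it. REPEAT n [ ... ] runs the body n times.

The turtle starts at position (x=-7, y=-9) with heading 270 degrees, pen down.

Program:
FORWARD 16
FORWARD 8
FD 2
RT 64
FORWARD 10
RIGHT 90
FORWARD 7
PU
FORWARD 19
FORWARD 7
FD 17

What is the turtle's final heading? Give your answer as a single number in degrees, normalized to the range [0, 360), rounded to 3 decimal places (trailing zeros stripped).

Answer: 116

Derivation:
Executing turtle program step by step:
Start: pos=(-7,-9), heading=270, pen down
FD 16: (-7,-9) -> (-7,-25) [heading=270, draw]
FD 8: (-7,-25) -> (-7,-33) [heading=270, draw]
FD 2: (-7,-33) -> (-7,-35) [heading=270, draw]
RT 64: heading 270 -> 206
FD 10: (-7,-35) -> (-15.988,-39.384) [heading=206, draw]
RT 90: heading 206 -> 116
FD 7: (-15.988,-39.384) -> (-19.057,-33.092) [heading=116, draw]
PU: pen up
FD 19: (-19.057,-33.092) -> (-27.386,-16.015) [heading=116, move]
FD 7: (-27.386,-16.015) -> (-30.454,-9.724) [heading=116, move]
FD 17: (-30.454,-9.724) -> (-37.906,5.556) [heading=116, move]
Final: pos=(-37.906,5.556), heading=116, 5 segment(s) drawn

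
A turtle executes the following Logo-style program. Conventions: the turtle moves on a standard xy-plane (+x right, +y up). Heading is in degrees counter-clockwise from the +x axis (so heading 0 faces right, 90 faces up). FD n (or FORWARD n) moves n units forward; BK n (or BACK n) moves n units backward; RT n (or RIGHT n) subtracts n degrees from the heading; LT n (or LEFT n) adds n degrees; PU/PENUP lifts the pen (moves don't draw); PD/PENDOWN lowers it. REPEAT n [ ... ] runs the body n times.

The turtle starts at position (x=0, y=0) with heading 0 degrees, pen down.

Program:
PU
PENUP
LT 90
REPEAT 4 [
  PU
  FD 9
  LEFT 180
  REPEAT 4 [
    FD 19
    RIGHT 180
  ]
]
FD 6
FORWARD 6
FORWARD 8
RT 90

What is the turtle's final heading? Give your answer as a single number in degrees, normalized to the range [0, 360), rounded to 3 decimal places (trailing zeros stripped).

Executing turtle program step by step:
Start: pos=(0,0), heading=0, pen down
PU: pen up
PU: pen up
LT 90: heading 0 -> 90
REPEAT 4 [
  -- iteration 1/4 --
  PU: pen up
  FD 9: (0,0) -> (0,9) [heading=90, move]
  LT 180: heading 90 -> 270
  REPEAT 4 [
    -- iteration 1/4 --
    FD 19: (0,9) -> (0,-10) [heading=270, move]
    RT 180: heading 270 -> 90
    -- iteration 2/4 --
    FD 19: (0,-10) -> (0,9) [heading=90, move]
    RT 180: heading 90 -> 270
    -- iteration 3/4 --
    FD 19: (0,9) -> (0,-10) [heading=270, move]
    RT 180: heading 270 -> 90
    -- iteration 4/4 --
    FD 19: (0,-10) -> (0,9) [heading=90, move]
    RT 180: heading 90 -> 270
  ]
  -- iteration 2/4 --
  PU: pen up
  FD 9: (0,9) -> (0,0) [heading=270, move]
  LT 180: heading 270 -> 90
  REPEAT 4 [
    -- iteration 1/4 --
    FD 19: (0,0) -> (0,19) [heading=90, move]
    RT 180: heading 90 -> 270
    -- iteration 2/4 --
    FD 19: (0,19) -> (0,0) [heading=270, move]
    RT 180: heading 270 -> 90
    -- iteration 3/4 --
    FD 19: (0,0) -> (0,19) [heading=90, move]
    RT 180: heading 90 -> 270
    -- iteration 4/4 --
    FD 19: (0,19) -> (0,0) [heading=270, move]
    RT 180: heading 270 -> 90
  ]
  -- iteration 3/4 --
  PU: pen up
  FD 9: (0,0) -> (0,9) [heading=90, move]
  LT 180: heading 90 -> 270
  REPEAT 4 [
    -- iteration 1/4 --
    FD 19: (0,9) -> (0,-10) [heading=270, move]
    RT 180: heading 270 -> 90
    -- iteration 2/4 --
    FD 19: (0,-10) -> (0,9) [heading=90, move]
    RT 180: heading 90 -> 270
    -- iteration 3/4 --
    FD 19: (0,9) -> (0,-10) [heading=270, move]
    RT 180: heading 270 -> 90
    -- iteration 4/4 --
    FD 19: (0,-10) -> (0,9) [heading=90, move]
    RT 180: heading 90 -> 270
  ]
  -- iteration 4/4 --
  PU: pen up
  FD 9: (0,9) -> (0,0) [heading=270, move]
  LT 180: heading 270 -> 90
  REPEAT 4 [
    -- iteration 1/4 --
    FD 19: (0,0) -> (0,19) [heading=90, move]
    RT 180: heading 90 -> 270
    -- iteration 2/4 --
    FD 19: (0,19) -> (0,0) [heading=270, move]
    RT 180: heading 270 -> 90
    -- iteration 3/4 --
    FD 19: (0,0) -> (0,19) [heading=90, move]
    RT 180: heading 90 -> 270
    -- iteration 4/4 --
    FD 19: (0,19) -> (0,0) [heading=270, move]
    RT 180: heading 270 -> 90
  ]
]
FD 6: (0,0) -> (0,6) [heading=90, move]
FD 6: (0,6) -> (0,12) [heading=90, move]
FD 8: (0,12) -> (0,20) [heading=90, move]
RT 90: heading 90 -> 0
Final: pos=(0,20), heading=0, 0 segment(s) drawn

Answer: 0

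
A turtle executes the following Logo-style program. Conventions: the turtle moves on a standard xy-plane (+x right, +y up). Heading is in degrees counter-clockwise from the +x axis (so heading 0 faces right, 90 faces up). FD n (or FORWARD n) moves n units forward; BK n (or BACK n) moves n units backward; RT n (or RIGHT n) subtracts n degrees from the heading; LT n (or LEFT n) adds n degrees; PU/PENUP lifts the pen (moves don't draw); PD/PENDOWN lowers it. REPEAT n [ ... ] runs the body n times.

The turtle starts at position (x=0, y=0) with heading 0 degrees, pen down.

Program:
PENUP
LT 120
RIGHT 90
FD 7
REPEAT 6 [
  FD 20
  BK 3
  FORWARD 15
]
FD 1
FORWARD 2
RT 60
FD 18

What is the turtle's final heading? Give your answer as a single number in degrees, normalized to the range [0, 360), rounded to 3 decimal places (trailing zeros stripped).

Executing turtle program step by step:
Start: pos=(0,0), heading=0, pen down
PU: pen up
LT 120: heading 0 -> 120
RT 90: heading 120 -> 30
FD 7: (0,0) -> (6.062,3.5) [heading=30, move]
REPEAT 6 [
  -- iteration 1/6 --
  FD 20: (6.062,3.5) -> (23.383,13.5) [heading=30, move]
  BK 3: (23.383,13.5) -> (20.785,12) [heading=30, move]
  FD 15: (20.785,12) -> (33.775,19.5) [heading=30, move]
  -- iteration 2/6 --
  FD 20: (33.775,19.5) -> (51.095,29.5) [heading=30, move]
  BK 3: (51.095,29.5) -> (48.497,28) [heading=30, move]
  FD 15: (48.497,28) -> (61.488,35.5) [heading=30, move]
  -- iteration 3/6 --
  FD 20: (61.488,35.5) -> (78.808,45.5) [heading=30, move]
  BK 3: (78.808,45.5) -> (76.21,44) [heading=30, move]
  FD 15: (76.21,44) -> (89.201,51.5) [heading=30, move]
  -- iteration 4/6 --
  FD 20: (89.201,51.5) -> (106.521,61.5) [heading=30, move]
  BK 3: (106.521,61.5) -> (103.923,60) [heading=30, move]
  FD 15: (103.923,60) -> (116.913,67.5) [heading=30, move]
  -- iteration 5/6 --
  FD 20: (116.913,67.5) -> (134.234,77.5) [heading=30, move]
  BK 3: (134.234,77.5) -> (131.636,76) [heading=30, move]
  FD 15: (131.636,76) -> (144.626,83.5) [heading=30, move]
  -- iteration 6/6 --
  FD 20: (144.626,83.5) -> (161.947,93.5) [heading=30, move]
  BK 3: (161.947,93.5) -> (159.349,92) [heading=30, move]
  FD 15: (159.349,92) -> (172.339,99.5) [heading=30, move]
]
FD 1: (172.339,99.5) -> (173.205,100) [heading=30, move]
FD 2: (173.205,100) -> (174.937,101) [heading=30, move]
RT 60: heading 30 -> 330
FD 18: (174.937,101) -> (190.526,92) [heading=330, move]
Final: pos=(190.526,92), heading=330, 0 segment(s) drawn

Answer: 330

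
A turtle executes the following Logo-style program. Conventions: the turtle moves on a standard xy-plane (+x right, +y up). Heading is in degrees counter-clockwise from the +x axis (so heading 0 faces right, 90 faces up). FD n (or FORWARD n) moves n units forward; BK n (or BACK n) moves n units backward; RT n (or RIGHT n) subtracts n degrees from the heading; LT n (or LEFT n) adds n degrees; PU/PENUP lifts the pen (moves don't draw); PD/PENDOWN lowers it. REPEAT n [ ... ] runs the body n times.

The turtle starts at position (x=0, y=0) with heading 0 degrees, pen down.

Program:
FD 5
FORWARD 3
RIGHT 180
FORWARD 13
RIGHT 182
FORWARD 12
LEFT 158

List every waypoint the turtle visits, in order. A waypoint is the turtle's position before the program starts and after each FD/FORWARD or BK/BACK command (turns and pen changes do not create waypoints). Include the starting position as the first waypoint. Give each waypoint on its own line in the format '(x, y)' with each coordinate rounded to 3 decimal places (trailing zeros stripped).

Executing turtle program step by step:
Start: pos=(0,0), heading=0, pen down
FD 5: (0,0) -> (5,0) [heading=0, draw]
FD 3: (5,0) -> (8,0) [heading=0, draw]
RT 180: heading 0 -> 180
FD 13: (8,0) -> (-5,0) [heading=180, draw]
RT 182: heading 180 -> 358
FD 12: (-5,0) -> (6.993,-0.419) [heading=358, draw]
LT 158: heading 358 -> 156
Final: pos=(6.993,-0.419), heading=156, 4 segment(s) drawn
Waypoints (5 total):
(0, 0)
(5, 0)
(8, 0)
(-5, 0)
(6.993, -0.419)

Answer: (0, 0)
(5, 0)
(8, 0)
(-5, 0)
(6.993, -0.419)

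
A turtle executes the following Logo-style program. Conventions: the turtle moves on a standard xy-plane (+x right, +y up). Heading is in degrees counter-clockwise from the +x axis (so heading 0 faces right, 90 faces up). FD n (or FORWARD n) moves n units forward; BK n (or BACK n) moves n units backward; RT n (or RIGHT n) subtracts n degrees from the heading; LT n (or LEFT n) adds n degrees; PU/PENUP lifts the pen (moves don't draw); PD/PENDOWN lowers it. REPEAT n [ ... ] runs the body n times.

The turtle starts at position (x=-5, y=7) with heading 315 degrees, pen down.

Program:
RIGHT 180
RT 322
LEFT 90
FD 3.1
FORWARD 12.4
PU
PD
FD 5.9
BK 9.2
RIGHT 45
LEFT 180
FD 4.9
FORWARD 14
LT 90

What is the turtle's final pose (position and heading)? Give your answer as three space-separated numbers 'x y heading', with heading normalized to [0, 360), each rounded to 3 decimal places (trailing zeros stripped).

Answer: 8.407 6.527 128

Derivation:
Executing turtle program step by step:
Start: pos=(-5,7), heading=315, pen down
RT 180: heading 315 -> 135
RT 322: heading 135 -> 173
LT 90: heading 173 -> 263
FD 3.1: (-5,7) -> (-5.378,3.923) [heading=263, draw]
FD 12.4: (-5.378,3.923) -> (-6.889,-8.384) [heading=263, draw]
PU: pen up
PD: pen down
FD 5.9: (-6.889,-8.384) -> (-7.608,-14.24) [heading=263, draw]
BK 9.2: (-7.608,-14.24) -> (-6.487,-5.109) [heading=263, draw]
RT 45: heading 263 -> 218
LT 180: heading 218 -> 38
FD 4.9: (-6.487,-5.109) -> (-2.626,-2.092) [heading=38, draw]
FD 14: (-2.626,-2.092) -> (8.407,6.527) [heading=38, draw]
LT 90: heading 38 -> 128
Final: pos=(8.407,6.527), heading=128, 6 segment(s) drawn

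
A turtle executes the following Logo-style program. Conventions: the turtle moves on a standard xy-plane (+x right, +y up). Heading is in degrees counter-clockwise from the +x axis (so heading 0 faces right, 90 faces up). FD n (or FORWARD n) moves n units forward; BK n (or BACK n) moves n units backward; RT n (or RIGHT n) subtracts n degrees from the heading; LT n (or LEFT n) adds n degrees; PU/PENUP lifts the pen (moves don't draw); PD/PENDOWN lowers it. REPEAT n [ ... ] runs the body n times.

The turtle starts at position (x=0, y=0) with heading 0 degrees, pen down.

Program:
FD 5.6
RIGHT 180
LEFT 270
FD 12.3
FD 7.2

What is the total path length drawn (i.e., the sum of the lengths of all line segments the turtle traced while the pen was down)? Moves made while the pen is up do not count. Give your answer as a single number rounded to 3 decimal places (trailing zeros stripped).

Answer: 25.1

Derivation:
Executing turtle program step by step:
Start: pos=(0,0), heading=0, pen down
FD 5.6: (0,0) -> (5.6,0) [heading=0, draw]
RT 180: heading 0 -> 180
LT 270: heading 180 -> 90
FD 12.3: (5.6,0) -> (5.6,12.3) [heading=90, draw]
FD 7.2: (5.6,12.3) -> (5.6,19.5) [heading=90, draw]
Final: pos=(5.6,19.5), heading=90, 3 segment(s) drawn

Segment lengths:
  seg 1: (0,0) -> (5.6,0), length = 5.6
  seg 2: (5.6,0) -> (5.6,12.3), length = 12.3
  seg 3: (5.6,12.3) -> (5.6,19.5), length = 7.2
Total = 25.1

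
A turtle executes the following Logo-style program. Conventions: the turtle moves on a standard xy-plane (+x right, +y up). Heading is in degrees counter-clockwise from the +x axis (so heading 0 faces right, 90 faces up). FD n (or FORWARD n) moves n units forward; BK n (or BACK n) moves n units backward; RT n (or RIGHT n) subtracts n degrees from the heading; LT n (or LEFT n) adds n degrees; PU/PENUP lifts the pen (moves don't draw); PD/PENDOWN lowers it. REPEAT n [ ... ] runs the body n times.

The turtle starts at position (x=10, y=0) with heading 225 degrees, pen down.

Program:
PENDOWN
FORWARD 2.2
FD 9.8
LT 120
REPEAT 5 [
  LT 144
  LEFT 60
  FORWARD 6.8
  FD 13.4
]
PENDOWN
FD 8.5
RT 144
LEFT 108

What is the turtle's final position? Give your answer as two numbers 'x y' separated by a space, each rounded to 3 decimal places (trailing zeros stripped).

Answer: -1.909 -25.355

Derivation:
Executing turtle program step by step:
Start: pos=(10,0), heading=225, pen down
PD: pen down
FD 2.2: (10,0) -> (8.444,-1.556) [heading=225, draw]
FD 9.8: (8.444,-1.556) -> (1.515,-8.485) [heading=225, draw]
LT 120: heading 225 -> 345
REPEAT 5 [
  -- iteration 1/5 --
  LT 144: heading 345 -> 129
  LT 60: heading 129 -> 189
  FD 6.8: (1.515,-8.485) -> (-5.202,-9.549) [heading=189, draw]
  FD 13.4: (-5.202,-9.549) -> (-18.437,-11.645) [heading=189, draw]
  -- iteration 2/5 --
  LT 144: heading 189 -> 333
  LT 60: heading 333 -> 33
  FD 6.8: (-18.437,-11.645) -> (-12.734,-7.942) [heading=33, draw]
  FD 13.4: (-12.734,-7.942) -> (-1.495,-0.644) [heading=33, draw]
  -- iteration 3/5 --
  LT 144: heading 33 -> 177
  LT 60: heading 177 -> 237
  FD 6.8: (-1.495,-0.644) -> (-5.199,-6.347) [heading=237, draw]
  FD 13.4: (-5.199,-6.347) -> (-12.497,-17.585) [heading=237, draw]
  -- iteration 4/5 --
  LT 144: heading 237 -> 21
  LT 60: heading 21 -> 81
  FD 6.8: (-12.497,-17.585) -> (-11.433,-10.868) [heading=81, draw]
  FD 13.4: (-11.433,-10.868) -> (-9.337,2.367) [heading=81, draw]
  -- iteration 5/5 --
  LT 144: heading 81 -> 225
  LT 60: heading 225 -> 285
  FD 6.8: (-9.337,2.367) -> (-7.577,-4.202) [heading=285, draw]
  FD 13.4: (-7.577,-4.202) -> (-4.109,-17.145) [heading=285, draw]
]
PD: pen down
FD 8.5: (-4.109,-17.145) -> (-1.909,-25.355) [heading=285, draw]
RT 144: heading 285 -> 141
LT 108: heading 141 -> 249
Final: pos=(-1.909,-25.355), heading=249, 13 segment(s) drawn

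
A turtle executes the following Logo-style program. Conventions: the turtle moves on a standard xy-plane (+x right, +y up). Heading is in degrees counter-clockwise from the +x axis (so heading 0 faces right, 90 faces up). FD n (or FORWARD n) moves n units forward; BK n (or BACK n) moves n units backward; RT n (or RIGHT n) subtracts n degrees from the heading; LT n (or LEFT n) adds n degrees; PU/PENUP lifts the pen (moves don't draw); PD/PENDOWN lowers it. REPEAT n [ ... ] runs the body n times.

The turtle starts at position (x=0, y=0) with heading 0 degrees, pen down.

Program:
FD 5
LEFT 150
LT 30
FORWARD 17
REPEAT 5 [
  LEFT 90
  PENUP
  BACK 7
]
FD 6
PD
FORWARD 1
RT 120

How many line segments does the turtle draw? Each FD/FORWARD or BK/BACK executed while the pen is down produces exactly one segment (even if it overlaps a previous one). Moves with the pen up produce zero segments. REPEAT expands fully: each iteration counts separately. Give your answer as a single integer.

Executing turtle program step by step:
Start: pos=(0,0), heading=0, pen down
FD 5: (0,0) -> (5,0) [heading=0, draw]
LT 150: heading 0 -> 150
LT 30: heading 150 -> 180
FD 17: (5,0) -> (-12,0) [heading=180, draw]
REPEAT 5 [
  -- iteration 1/5 --
  LT 90: heading 180 -> 270
  PU: pen up
  BK 7: (-12,0) -> (-12,7) [heading=270, move]
  -- iteration 2/5 --
  LT 90: heading 270 -> 0
  PU: pen up
  BK 7: (-12,7) -> (-19,7) [heading=0, move]
  -- iteration 3/5 --
  LT 90: heading 0 -> 90
  PU: pen up
  BK 7: (-19,7) -> (-19,0) [heading=90, move]
  -- iteration 4/5 --
  LT 90: heading 90 -> 180
  PU: pen up
  BK 7: (-19,0) -> (-12,0) [heading=180, move]
  -- iteration 5/5 --
  LT 90: heading 180 -> 270
  PU: pen up
  BK 7: (-12,0) -> (-12,7) [heading=270, move]
]
FD 6: (-12,7) -> (-12,1) [heading=270, move]
PD: pen down
FD 1: (-12,1) -> (-12,0) [heading=270, draw]
RT 120: heading 270 -> 150
Final: pos=(-12,0), heading=150, 3 segment(s) drawn
Segments drawn: 3

Answer: 3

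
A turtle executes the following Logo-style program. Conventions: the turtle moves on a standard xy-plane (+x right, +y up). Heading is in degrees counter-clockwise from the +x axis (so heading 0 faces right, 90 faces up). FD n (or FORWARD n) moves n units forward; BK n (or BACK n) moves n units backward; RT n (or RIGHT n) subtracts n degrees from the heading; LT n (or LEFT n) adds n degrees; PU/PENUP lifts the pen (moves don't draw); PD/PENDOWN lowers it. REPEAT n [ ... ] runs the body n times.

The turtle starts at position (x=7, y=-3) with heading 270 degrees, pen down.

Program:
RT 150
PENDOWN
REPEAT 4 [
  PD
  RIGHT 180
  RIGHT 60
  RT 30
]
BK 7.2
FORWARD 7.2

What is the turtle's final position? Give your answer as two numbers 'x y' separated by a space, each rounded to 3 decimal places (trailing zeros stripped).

Executing turtle program step by step:
Start: pos=(7,-3), heading=270, pen down
RT 150: heading 270 -> 120
PD: pen down
REPEAT 4 [
  -- iteration 1/4 --
  PD: pen down
  RT 180: heading 120 -> 300
  RT 60: heading 300 -> 240
  RT 30: heading 240 -> 210
  -- iteration 2/4 --
  PD: pen down
  RT 180: heading 210 -> 30
  RT 60: heading 30 -> 330
  RT 30: heading 330 -> 300
  -- iteration 3/4 --
  PD: pen down
  RT 180: heading 300 -> 120
  RT 60: heading 120 -> 60
  RT 30: heading 60 -> 30
  -- iteration 4/4 --
  PD: pen down
  RT 180: heading 30 -> 210
  RT 60: heading 210 -> 150
  RT 30: heading 150 -> 120
]
BK 7.2: (7,-3) -> (10.6,-9.235) [heading=120, draw]
FD 7.2: (10.6,-9.235) -> (7,-3) [heading=120, draw]
Final: pos=(7,-3), heading=120, 2 segment(s) drawn

Answer: 7 -3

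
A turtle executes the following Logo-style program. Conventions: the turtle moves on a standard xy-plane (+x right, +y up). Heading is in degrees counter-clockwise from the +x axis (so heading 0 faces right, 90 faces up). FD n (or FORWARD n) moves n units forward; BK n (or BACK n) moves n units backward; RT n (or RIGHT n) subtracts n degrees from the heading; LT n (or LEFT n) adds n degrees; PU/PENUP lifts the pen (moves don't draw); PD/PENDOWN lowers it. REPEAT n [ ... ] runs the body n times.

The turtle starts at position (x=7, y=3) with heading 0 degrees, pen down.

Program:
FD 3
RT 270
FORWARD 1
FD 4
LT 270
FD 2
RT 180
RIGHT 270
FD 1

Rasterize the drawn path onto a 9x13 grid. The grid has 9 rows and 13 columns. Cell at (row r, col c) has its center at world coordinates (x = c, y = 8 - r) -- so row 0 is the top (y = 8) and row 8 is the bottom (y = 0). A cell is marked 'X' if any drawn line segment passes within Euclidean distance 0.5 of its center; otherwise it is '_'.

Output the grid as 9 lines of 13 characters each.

Segment 0: (7,3) -> (10,3)
Segment 1: (10,3) -> (10,4)
Segment 2: (10,4) -> (10,8)
Segment 3: (10,8) -> (12,8)
Segment 4: (12,8) -> (12,7)

Answer: __________XXX
__________X_X
__________X__
__________X__
__________X__
_______XXXX__
_____________
_____________
_____________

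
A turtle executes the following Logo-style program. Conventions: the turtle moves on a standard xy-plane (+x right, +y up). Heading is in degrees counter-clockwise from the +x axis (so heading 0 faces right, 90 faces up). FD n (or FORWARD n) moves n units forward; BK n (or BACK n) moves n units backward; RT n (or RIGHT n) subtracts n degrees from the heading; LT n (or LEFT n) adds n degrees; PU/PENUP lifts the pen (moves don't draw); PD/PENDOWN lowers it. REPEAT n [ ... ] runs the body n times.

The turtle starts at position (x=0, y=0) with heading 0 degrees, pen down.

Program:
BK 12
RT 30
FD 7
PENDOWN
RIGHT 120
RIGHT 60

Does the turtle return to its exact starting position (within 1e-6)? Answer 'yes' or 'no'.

Executing turtle program step by step:
Start: pos=(0,0), heading=0, pen down
BK 12: (0,0) -> (-12,0) [heading=0, draw]
RT 30: heading 0 -> 330
FD 7: (-12,0) -> (-5.938,-3.5) [heading=330, draw]
PD: pen down
RT 120: heading 330 -> 210
RT 60: heading 210 -> 150
Final: pos=(-5.938,-3.5), heading=150, 2 segment(s) drawn

Start position: (0, 0)
Final position: (-5.938, -3.5)
Distance = 6.893; >= 1e-6 -> NOT closed

Answer: no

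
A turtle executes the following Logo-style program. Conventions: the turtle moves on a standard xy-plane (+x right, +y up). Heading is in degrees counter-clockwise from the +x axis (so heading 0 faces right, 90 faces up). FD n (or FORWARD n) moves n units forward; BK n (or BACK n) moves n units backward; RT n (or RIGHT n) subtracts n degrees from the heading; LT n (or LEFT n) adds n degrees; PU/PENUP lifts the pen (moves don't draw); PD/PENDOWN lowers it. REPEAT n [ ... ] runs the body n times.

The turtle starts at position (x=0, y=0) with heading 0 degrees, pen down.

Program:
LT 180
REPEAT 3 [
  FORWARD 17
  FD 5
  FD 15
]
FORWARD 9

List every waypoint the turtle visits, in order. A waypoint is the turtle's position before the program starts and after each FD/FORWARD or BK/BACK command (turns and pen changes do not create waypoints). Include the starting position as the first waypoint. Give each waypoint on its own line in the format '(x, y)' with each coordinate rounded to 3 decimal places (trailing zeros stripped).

Answer: (0, 0)
(-17, 0)
(-22, 0)
(-37, 0)
(-54, 0)
(-59, 0)
(-74, 0)
(-91, 0)
(-96, 0)
(-111, 0)
(-120, 0)

Derivation:
Executing turtle program step by step:
Start: pos=(0,0), heading=0, pen down
LT 180: heading 0 -> 180
REPEAT 3 [
  -- iteration 1/3 --
  FD 17: (0,0) -> (-17,0) [heading=180, draw]
  FD 5: (-17,0) -> (-22,0) [heading=180, draw]
  FD 15: (-22,0) -> (-37,0) [heading=180, draw]
  -- iteration 2/3 --
  FD 17: (-37,0) -> (-54,0) [heading=180, draw]
  FD 5: (-54,0) -> (-59,0) [heading=180, draw]
  FD 15: (-59,0) -> (-74,0) [heading=180, draw]
  -- iteration 3/3 --
  FD 17: (-74,0) -> (-91,0) [heading=180, draw]
  FD 5: (-91,0) -> (-96,0) [heading=180, draw]
  FD 15: (-96,0) -> (-111,0) [heading=180, draw]
]
FD 9: (-111,0) -> (-120,0) [heading=180, draw]
Final: pos=(-120,0), heading=180, 10 segment(s) drawn
Waypoints (11 total):
(0, 0)
(-17, 0)
(-22, 0)
(-37, 0)
(-54, 0)
(-59, 0)
(-74, 0)
(-91, 0)
(-96, 0)
(-111, 0)
(-120, 0)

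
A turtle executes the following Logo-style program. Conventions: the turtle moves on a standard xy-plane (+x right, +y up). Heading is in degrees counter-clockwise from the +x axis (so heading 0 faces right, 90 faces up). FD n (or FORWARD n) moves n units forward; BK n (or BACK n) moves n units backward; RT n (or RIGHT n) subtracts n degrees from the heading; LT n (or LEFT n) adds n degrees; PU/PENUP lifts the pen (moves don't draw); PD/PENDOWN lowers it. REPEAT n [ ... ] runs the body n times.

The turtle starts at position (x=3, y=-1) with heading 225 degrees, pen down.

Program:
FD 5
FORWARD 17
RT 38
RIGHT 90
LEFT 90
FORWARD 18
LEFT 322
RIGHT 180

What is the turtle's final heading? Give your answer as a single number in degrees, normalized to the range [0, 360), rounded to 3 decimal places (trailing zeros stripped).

Executing turtle program step by step:
Start: pos=(3,-1), heading=225, pen down
FD 5: (3,-1) -> (-0.536,-4.536) [heading=225, draw]
FD 17: (-0.536,-4.536) -> (-12.556,-16.556) [heading=225, draw]
RT 38: heading 225 -> 187
RT 90: heading 187 -> 97
LT 90: heading 97 -> 187
FD 18: (-12.556,-16.556) -> (-30.422,-18.75) [heading=187, draw]
LT 322: heading 187 -> 149
RT 180: heading 149 -> 329
Final: pos=(-30.422,-18.75), heading=329, 3 segment(s) drawn

Answer: 329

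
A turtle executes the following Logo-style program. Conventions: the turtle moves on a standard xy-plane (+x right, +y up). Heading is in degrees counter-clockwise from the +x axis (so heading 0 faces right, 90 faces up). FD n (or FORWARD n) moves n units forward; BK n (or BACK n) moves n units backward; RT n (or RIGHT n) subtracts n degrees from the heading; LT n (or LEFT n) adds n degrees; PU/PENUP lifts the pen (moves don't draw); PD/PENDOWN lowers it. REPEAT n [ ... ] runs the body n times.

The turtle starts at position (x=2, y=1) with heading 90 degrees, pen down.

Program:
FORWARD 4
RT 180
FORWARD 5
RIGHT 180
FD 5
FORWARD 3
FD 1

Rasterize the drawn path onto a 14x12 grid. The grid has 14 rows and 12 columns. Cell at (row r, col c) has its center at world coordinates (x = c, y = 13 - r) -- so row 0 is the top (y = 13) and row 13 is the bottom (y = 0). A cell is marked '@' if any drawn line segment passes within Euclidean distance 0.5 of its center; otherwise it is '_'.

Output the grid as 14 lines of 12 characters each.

Segment 0: (2,1) -> (2,5)
Segment 1: (2,5) -> (2,0)
Segment 2: (2,0) -> (2,5)
Segment 3: (2,5) -> (2,8)
Segment 4: (2,8) -> (2,9)

Answer: ____________
____________
____________
____________
__@_________
__@_________
__@_________
__@_________
__@_________
__@_________
__@_________
__@_________
__@_________
__@_________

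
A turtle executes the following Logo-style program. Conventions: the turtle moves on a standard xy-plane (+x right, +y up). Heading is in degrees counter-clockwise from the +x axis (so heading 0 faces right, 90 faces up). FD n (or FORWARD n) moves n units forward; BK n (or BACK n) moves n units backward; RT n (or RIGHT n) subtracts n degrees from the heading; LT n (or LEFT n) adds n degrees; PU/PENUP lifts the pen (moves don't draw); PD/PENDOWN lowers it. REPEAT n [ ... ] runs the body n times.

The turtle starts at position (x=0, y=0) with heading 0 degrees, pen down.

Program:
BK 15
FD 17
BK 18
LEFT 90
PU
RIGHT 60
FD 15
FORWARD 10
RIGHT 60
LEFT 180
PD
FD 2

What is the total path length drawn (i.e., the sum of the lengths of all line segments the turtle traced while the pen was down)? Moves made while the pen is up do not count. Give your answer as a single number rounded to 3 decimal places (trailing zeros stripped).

Executing turtle program step by step:
Start: pos=(0,0), heading=0, pen down
BK 15: (0,0) -> (-15,0) [heading=0, draw]
FD 17: (-15,0) -> (2,0) [heading=0, draw]
BK 18: (2,0) -> (-16,0) [heading=0, draw]
LT 90: heading 0 -> 90
PU: pen up
RT 60: heading 90 -> 30
FD 15: (-16,0) -> (-3.01,7.5) [heading=30, move]
FD 10: (-3.01,7.5) -> (5.651,12.5) [heading=30, move]
RT 60: heading 30 -> 330
LT 180: heading 330 -> 150
PD: pen down
FD 2: (5.651,12.5) -> (3.919,13.5) [heading=150, draw]
Final: pos=(3.919,13.5), heading=150, 4 segment(s) drawn

Segment lengths:
  seg 1: (0,0) -> (-15,0), length = 15
  seg 2: (-15,0) -> (2,0), length = 17
  seg 3: (2,0) -> (-16,0), length = 18
  seg 4: (5.651,12.5) -> (3.919,13.5), length = 2
Total = 52

Answer: 52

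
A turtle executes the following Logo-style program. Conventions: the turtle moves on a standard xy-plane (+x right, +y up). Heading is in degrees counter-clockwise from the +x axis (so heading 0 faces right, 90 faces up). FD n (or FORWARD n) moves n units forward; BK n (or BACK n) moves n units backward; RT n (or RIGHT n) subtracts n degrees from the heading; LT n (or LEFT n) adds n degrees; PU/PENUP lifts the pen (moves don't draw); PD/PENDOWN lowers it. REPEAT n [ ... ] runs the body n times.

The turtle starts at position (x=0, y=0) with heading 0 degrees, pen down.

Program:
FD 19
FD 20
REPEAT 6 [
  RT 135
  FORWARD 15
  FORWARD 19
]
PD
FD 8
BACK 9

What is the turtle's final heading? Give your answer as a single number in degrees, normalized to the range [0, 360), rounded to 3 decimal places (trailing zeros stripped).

Executing turtle program step by step:
Start: pos=(0,0), heading=0, pen down
FD 19: (0,0) -> (19,0) [heading=0, draw]
FD 20: (19,0) -> (39,0) [heading=0, draw]
REPEAT 6 [
  -- iteration 1/6 --
  RT 135: heading 0 -> 225
  FD 15: (39,0) -> (28.393,-10.607) [heading=225, draw]
  FD 19: (28.393,-10.607) -> (14.958,-24.042) [heading=225, draw]
  -- iteration 2/6 --
  RT 135: heading 225 -> 90
  FD 15: (14.958,-24.042) -> (14.958,-9.042) [heading=90, draw]
  FD 19: (14.958,-9.042) -> (14.958,9.958) [heading=90, draw]
  -- iteration 3/6 --
  RT 135: heading 90 -> 315
  FD 15: (14.958,9.958) -> (25.565,-0.648) [heading=315, draw]
  FD 19: (25.565,-0.648) -> (39,-14.083) [heading=315, draw]
  -- iteration 4/6 --
  RT 135: heading 315 -> 180
  FD 15: (39,-14.083) -> (24,-14.083) [heading=180, draw]
  FD 19: (24,-14.083) -> (5,-14.083) [heading=180, draw]
  -- iteration 5/6 --
  RT 135: heading 180 -> 45
  FD 15: (5,-14.083) -> (15.607,-3.477) [heading=45, draw]
  FD 19: (15.607,-3.477) -> (29.042,9.958) [heading=45, draw]
  -- iteration 6/6 --
  RT 135: heading 45 -> 270
  FD 15: (29.042,9.958) -> (29.042,-5.042) [heading=270, draw]
  FD 19: (29.042,-5.042) -> (29.042,-24.042) [heading=270, draw]
]
PD: pen down
FD 8: (29.042,-24.042) -> (29.042,-32.042) [heading=270, draw]
BK 9: (29.042,-32.042) -> (29.042,-23.042) [heading=270, draw]
Final: pos=(29.042,-23.042), heading=270, 16 segment(s) drawn

Answer: 270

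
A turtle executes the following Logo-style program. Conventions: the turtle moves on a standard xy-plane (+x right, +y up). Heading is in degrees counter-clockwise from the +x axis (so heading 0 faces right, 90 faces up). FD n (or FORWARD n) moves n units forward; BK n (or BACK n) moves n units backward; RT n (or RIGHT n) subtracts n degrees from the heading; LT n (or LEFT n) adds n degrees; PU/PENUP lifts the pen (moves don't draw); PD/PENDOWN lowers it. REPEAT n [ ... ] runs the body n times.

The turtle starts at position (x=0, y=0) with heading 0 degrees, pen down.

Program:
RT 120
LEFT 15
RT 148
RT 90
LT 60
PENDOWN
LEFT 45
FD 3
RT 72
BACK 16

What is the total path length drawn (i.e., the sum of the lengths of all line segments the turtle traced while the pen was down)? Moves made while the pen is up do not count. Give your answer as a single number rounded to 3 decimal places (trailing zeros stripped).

Executing turtle program step by step:
Start: pos=(0,0), heading=0, pen down
RT 120: heading 0 -> 240
LT 15: heading 240 -> 255
RT 148: heading 255 -> 107
RT 90: heading 107 -> 17
LT 60: heading 17 -> 77
PD: pen down
LT 45: heading 77 -> 122
FD 3: (0,0) -> (-1.59,2.544) [heading=122, draw]
RT 72: heading 122 -> 50
BK 16: (-1.59,2.544) -> (-11.874,-9.713) [heading=50, draw]
Final: pos=(-11.874,-9.713), heading=50, 2 segment(s) drawn

Segment lengths:
  seg 1: (0,0) -> (-1.59,2.544), length = 3
  seg 2: (-1.59,2.544) -> (-11.874,-9.713), length = 16
Total = 19

Answer: 19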